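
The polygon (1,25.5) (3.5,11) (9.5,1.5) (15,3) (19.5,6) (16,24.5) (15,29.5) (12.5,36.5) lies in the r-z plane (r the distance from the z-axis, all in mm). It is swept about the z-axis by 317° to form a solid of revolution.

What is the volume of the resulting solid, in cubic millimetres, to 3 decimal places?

Volume = 23153.401 mm³

Profile (r,z), 8 vertices: (1,25.5) (3.5,11) (9.5,1.5) (15,3) (19.5,6) (16,24.5) (15,29.5) (12.5,36.5)
edge 0: (1,25.5)→(3.5,11)  cross = 1·11 − 3.5·25.5 = -78.2500; (r_i+r_j)·cross = 4.5·-78.2500 = -352.1250
edge 1: (3.5,11)→(9.5,1.5)  cross = 3.5·1.5 − 9.5·11 = -99.2500; (r_i+r_j)·cross = 13·-99.2500 = -1290.2500
edge 2: (9.5,1.5)→(15,3)  cross = 9.5·3 − 15·1.5 = 6.0000; (r_i+r_j)·cross = 24.5·6.0000 = 147.0000
edge 3: (15,3)→(19.5,6)  cross = 15·6 − 19.5·3 = 31.5000; (r_i+r_j)·cross = 34.5·31.5000 = 1086.7500
edge 4: (19.5,6)→(16,24.5)  cross = 19.5·24.5 − 16·6 = 381.7500; (r_i+r_j)·cross = 35.5·381.7500 = 13552.1250
edge 5: (16,24.5)→(15,29.5)  cross = 16·29.5 − 15·24.5 = 104.5000; (r_i+r_j)·cross = 31·104.5000 = 3239.5000
edge 6: (15,29.5)→(12.5,36.5)  cross = 15·36.5 − 12.5·29.5 = 178.7500; (r_i+r_j)·cross = 27.5·178.7500 = 4915.6250
edge 7: (12.5,36.5)→(1,25.5)  cross = 12.5·25.5 − 1·36.5 = 282.2500; (r_i+r_j)·cross = 13.5·282.2500 = 3810.3750
Σcross = 807.2500 → A = |Σcross|/2 = 403.6250 mm²
Σ(r_i+r_j)·cross = 25109.0000 → first moment M = |Σ|/6 = 4184.8333
R_c = M/A = 4184.8333/403.6250 = 10.3681 mm
θ = 317° = 5.532694 rad
V = θ·R_c·A = 5.532694·10.3681·403.6250 = 23153.401 mm³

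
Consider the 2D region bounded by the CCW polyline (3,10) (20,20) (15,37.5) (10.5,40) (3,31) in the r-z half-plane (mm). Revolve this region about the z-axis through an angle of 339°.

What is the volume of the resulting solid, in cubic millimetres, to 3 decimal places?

Volume = 19905.267 mm³

Profile (r,z), 5 vertices: (3,10) (20,20) (15,37.5) (10.5,40) (3,31)
edge 0: (3,10)→(20,20)  cross = 3·20 − 20·10 = -140.0000; (r_i+r_j)·cross = 23·-140.0000 = -3220.0000
edge 1: (20,20)→(15,37.5)  cross = 20·37.5 − 15·20 = 450.0000; (r_i+r_j)·cross = 35·450.0000 = 15750.0000
edge 2: (15,37.5)→(10.5,40)  cross = 15·40 − 10.5·37.5 = 206.2500; (r_i+r_j)·cross = 25.5·206.2500 = 5259.3750
edge 3: (10.5,40)→(3,31)  cross = 10.5·31 − 3·40 = 205.5000; (r_i+r_j)·cross = 13.5·205.5000 = 2774.2500
edge 4: (3,31)→(3,10)  cross = 3·10 − 3·31 = -63.0000; (r_i+r_j)·cross = 6·-63.0000 = -378.0000
Σcross = 658.7500 → A = |Σcross|/2 = 329.3750 mm²
Σ(r_i+r_j)·cross = 20185.6250 → first moment M = |Σ|/6 = 3364.2708
R_c = M/A = 3364.2708/329.3750 = 10.2141 mm
θ = 339° = 5.916666 rad
V = θ·R_c·A = 5.916666·10.2141·329.3750 = 19905.267 mm³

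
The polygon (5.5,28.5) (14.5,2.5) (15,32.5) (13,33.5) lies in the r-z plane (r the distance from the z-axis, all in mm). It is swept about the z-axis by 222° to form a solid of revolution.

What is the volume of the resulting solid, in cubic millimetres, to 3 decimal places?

Volume = 6774.954 mm³

Profile (r,z), 4 vertices: (5.5,28.5) (14.5,2.5) (15,32.5) (13,33.5)
edge 0: (5.5,28.5)→(14.5,2.5)  cross = 5.5·2.5 − 14.5·28.5 = -399.5000; (r_i+r_j)·cross = 20·-399.5000 = -7990.0000
edge 1: (14.5,2.5)→(15,32.5)  cross = 14.5·32.5 − 15·2.5 = 433.7500; (r_i+r_j)·cross = 29.5·433.7500 = 12795.6250
edge 2: (15,32.5)→(13,33.5)  cross = 15·33.5 − 13·32.5 = 80.0000; (r_i+r_j)·cross = 28·80.0000 = 2240.0000
edge 3: (13,33.5)→(5.5,28.5)  cross = 13·28.5 − 5.5·33.5 = 186.2500; (r_i+r_j)·cross = 18.5·186.2500 = 3445.6250
Σcross = 300.5000 → A = |Σcross|/2 = 150.2500 mm²
Σ(r_i+r_j)·cross = 10491.2500 → first moment M = |Σ|/6 = 1748.5417
R_c = M/A = 1748.5417/150.2500 = 11.6375 mm
θ = 222° = 3.874631 rad
V = θ·R_c·A = 3.874631·11.6375·150.2500 = 6774.954 mm³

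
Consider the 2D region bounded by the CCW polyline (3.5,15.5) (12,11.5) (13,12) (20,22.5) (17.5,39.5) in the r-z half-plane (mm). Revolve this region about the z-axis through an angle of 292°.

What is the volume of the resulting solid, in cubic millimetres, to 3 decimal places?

Volume = 14429.710 mm³

Profile (r,z), 5 vertices: (3.5,15.5) (12,11.5) (13,12) (20,22.5) (17.5,39.5)
edge 0: (3.5,15.5)→(12,11.5)  cross = 3.5·11.5 − 12·15.5 = -145.7500; (r_i+r_j)·cross = 15.5·-145.7500 = -2259.1250
edge 1: (12,11.5)→(13,12)  cross = 12·12 − 13·11.5 = -5.5000; (r_i+r_j)·cross = 25·-5.5000 = -137.5000
edge 2: (13,12)→(20,22.5)  cross = 13·22.5 − 20·12 = 52.5000; (r_i+r_j)·cross = 33·52.5000 = 1732.5000
edge 3: (20,22.5)→(17.5,39.5)  cross = 20·39.5 − 17.5·22.5 = 396.2500; (r_i+r_j)·cross = 37.5·396.2500 = 14859.3750
edge 4: (17.5,39.5)→(3.5,15.5)  cross = 17.5·15.5 − 3.5·39.5 = 133.0000; (r_i+r_j)·cross = 21·133.0000 = 2793.0000
Σcross = 430.5000 → A = |Σcross|/2 = 215.2500 mm²
Σ(r_i+r_j)·cross = 16988.2500 → first moment M = |Σ|/6 = 2831.3750
R_c = M/A = 2831.3750/215.2500 = 13.1539 mm
θ = 292° = 5.096361 rad
V = θ·R_c·A = 5.096361·13.1539·215.2500 = 14429.710 mm³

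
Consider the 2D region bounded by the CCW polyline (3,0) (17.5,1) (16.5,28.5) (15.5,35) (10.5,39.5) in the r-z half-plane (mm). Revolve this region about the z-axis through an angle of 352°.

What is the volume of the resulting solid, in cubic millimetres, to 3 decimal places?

Volume = 26177.449 mm³

Profile (r,z), 5 vertices: (3,0) (17.5,1) (16.5,28.5) (15.5,35) (10.5,39.5)
edge 0: (3,0)→(17.5,1)  cross = 3·1 − 17.5·0 = 3.0000; (r_i+r_j)·cross = 20.5·3.0000 = 61.5000
edge 1: (17.5,1)→(16.5,28.5)  cross = 17.5·28.5 − 16.5·1 = 482.2500; (r_i+r_j)·cross = 34·482.2500 = 16396.5000
edge 2: (16.5,28.5)→(15.5,35)  cross = 16.5·35 − 15.5·28.5 = 135.7500; (r_i+r_j)·cross = 32·135.7500 = 4344.0000
edge 3: (15.5,35)→(10.5,39.5)  cross = 15.5·39.5 − 10.5·35 = 244.7500; (r_i+r_j)·cross = 26·244.7500 = 6363.5000
edge 4: (10.5,39.5)→(3,0)  cross = 10.5·0 − 3·39.5 = -118.5000; (r_i+r_j)·cross = 13.5·-118.5000 = -1599.7500
Σcross = 747.2500 → A = |Σcross|/2 = 373.6250 mm²
Σ(r_i+r_j)·cross = 25565.7500 → first moment M = |Σ|/6 = 4260.9583
R_c = M/A = 4260.9583/373.6250 = 11.4044 mm
θ = 352° = 6.143559 rad
V = θ·R_c·A = 6.143559·11.4044·373.6250 = 26177.449 mm³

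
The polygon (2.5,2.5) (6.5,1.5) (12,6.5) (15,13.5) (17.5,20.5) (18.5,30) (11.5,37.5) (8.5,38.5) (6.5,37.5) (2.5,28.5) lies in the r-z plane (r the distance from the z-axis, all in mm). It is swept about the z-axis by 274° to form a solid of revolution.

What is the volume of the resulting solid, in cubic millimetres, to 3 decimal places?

Volume = 19215.486 mm³

Profile (r,z), 10 vertices: (2.5,2.5) (6.5,1.5) (12,6.5) (15,13.5) (17.5,20.5) (18.5,30) (11.5,37.5) (8.5,38.5) (6.5,37.5) (2.5,28.5)
edge 0: (2.5,2.5)→(6.5,1.5)  cross = 2.5·1.5 − 6.5·2.5 = -12.5000; (r_i+r_j)·cross = 9·-12.5000 = -112.5000
edge 1: (6.5,1.5)→(12,6.5)  cross = 6.5·6.5 − 12·1.5 = 24.2500; (r_i+r_j)·cross = 18.5·24.2500 = 448.6250
edge 2: (12,6.5)→(15,13.5)  cross = 12·13.5 − 15·6.5 = 64.5000; (r_i+r_j)·cross = 27·64.5000 = 1741.5000
edge 3: (15,13.5)→(17.5,20.5)  cross = 15·20.5 − 17.5·13.5 = 71.2500; (r_i+r_j)·cross = 32.5·71.2500 = 2315.6250
edge 4: (17.5,20.5)→(18.5,30)  cross = 17.5·30 − 18.5·20.5 = 145.7500; (r_i+r_j)·cross = 36·145.7500 = 5247.0000
edge 5: (18.5,30)→(11.5,37.5)  cross = 18.5·37.5 − 11.5·30 = 348.7500; (r_i+r_j)·cross = 30·348.7500 = 10462.5000
edge 6: (11.5,37.5)→(8.5,38.5)  cross = 11.5·38.5 − 8.5·37.5 = 124.0000; (r_i+r_j)·cross = 20·124.0000 = 2480.0000
edge 7: (8.5,38.5)→(6.5,37.5)  cross = 8.5·37.5 − 6.5·38.5 = 68.5000; (r_i+r_j)·cross = 15·68.5000 = 1027.5000
edge 8: (6.5,37.5)→(2.5,28.5)  cross = 6.5·28.5 − 2.5·37.5 = 91.5000; (r_i+r_j)·cross = 9·91.5000 = 823.5000
edge 9: (2.5,28.5)→(2.5,2.5)  cross = 2.5·2.5 − 2.5·28.5 = -65.0000; (r_i+r_j)·cross = 5·-65.0000 = -325.0000
Σcross = 861.0000 → A = |Σcross|/2 = 430.5000 mm²
Σ(r_i+r_j)·cross = 24108.7500 → first moment M = |Σ|/6 = 4018.1250
R_c = M/A = 4018.1250/430.5000 = 9.3336 mm
θ = 274° = 4.782202 rad
V = θ·R_c·A = 4.782202·9.3336·430.5000 = 19215.486 mm³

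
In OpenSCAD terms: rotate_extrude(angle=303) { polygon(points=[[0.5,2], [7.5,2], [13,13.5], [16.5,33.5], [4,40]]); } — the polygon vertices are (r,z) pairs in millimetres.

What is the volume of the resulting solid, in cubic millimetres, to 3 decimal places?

Profile (r,z), 5 vertices: (0.5,2) (7.5,2) (13,13.5) (16.5,33.5) (4,40)
edge 0: (0.5,2)→(7.5,2)  cross = 0.5·2 − 7.5·2 = -14.0000; (r_i+r_j)·cross = 8·-14.0000 = -112.0000
edge 1: (7.5,2)→(13,13.5)  cross = 7.5·13.5 − 13·2 = 75.2500; (r_i+r_j)·cross = 20.5·75.2500 = 1542.6250
edge 2: (13,13.5)→(16.5,33.5)  cross = 13·33.5 − 16.5·13.5 = 212.7500; (r_i+r_j)·cross = 29.5·212.7500 = 6276.1250
edge 3: (16.5,33.5)→(4,40)  cross = 16.5·40 − 4·33.5 = 526.0000; (r_i+r_j)·cross = 20.5·526.0000 = 10783.0000
edge 4: (4,40)→(0.5,2)  cross = 4·2 − 0.5·40 = -12.0000; (r_i+r_j)·cross = 4.5·-12.0000 = -54.0000
Σcross = 788.0000 → A = |Σcross|/2 = 394.0000 mm²
Σ(r_i+r_j)·cross = 18435.7500 → first moment M = |Σ|/6 = 3072.6250
R_c = M/A = 3072.6250/394.0000 = 7.7985 mm
θ = 303° = 5.288348 rad
V = θ·R_c·A = 5.288348·7.7985·394.0000 = 16249.109 mm³

Volume = 16249.109 mm³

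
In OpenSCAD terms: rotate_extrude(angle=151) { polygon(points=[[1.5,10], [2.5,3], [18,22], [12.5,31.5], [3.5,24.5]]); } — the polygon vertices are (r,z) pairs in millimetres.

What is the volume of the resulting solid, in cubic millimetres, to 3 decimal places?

Profile (r,z), 5 vertices: (1.5,10) (2.5,3) (18,22) (12.5,31.5) (3.5,24.5)
edge 0: (1.5,10)→(2.5,3)  cross = 1.5·3 − 2.5·10 = -20.5000; (r_i+r_j)·cross = 4·-20.5000 = -82.0000
edge 1: (2.5,3)→(18,22)  cross = 2.5·22 − 18·3 = 1.0000; (r_i+r_j)·cross = 20.5·1.0000 = 20.5000
edge 2: (18,22)→(12.5,31.5)  cross = 18·31.5 − 12.5·22 = 292.0000; (r_i+r_j)·cross = 30.5·292.0000 = 8906.0000
edge 3: (12.5,31.5)→(3.5,24.5)  cross = 12.5·24.5 − 3.5·31.5 = 196.0000; (r_i+r_j)·cross = 16·196.0000 = 3136.0000
edge 4: (3.5,24.5)→(1.5,10)  cross = 3.5·10 − 1.5·24.5 = -1.7500; (r_i+r_j)·cross = 5·-1.7500 = -8.7500
Σcross = 466.7500 → A = |Σcross|/2 = 233.3750 mm²
Σ(r_i+r_j)·cross = 11971.7500 → first moment M = |Σ|/6 = 1995.2917
R_c = M/A = 1995.2917/233.3750 = 8.5497 mm
θ = 151° = 2.635447 rad
V = θ·R_c·A = 2.635447·8.5497·233.3750 = 5258.486 mm³

Volume = 5258.486 mm³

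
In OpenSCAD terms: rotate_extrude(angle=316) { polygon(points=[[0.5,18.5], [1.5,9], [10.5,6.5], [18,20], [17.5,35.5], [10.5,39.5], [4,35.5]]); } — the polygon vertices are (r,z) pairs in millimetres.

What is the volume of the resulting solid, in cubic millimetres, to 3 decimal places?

Profile (r,z), 7 vertices: (0.5,18.5) (1.5,9) (10.5,6.5) (18,20) (17.5,35.5) (10.5,39.5) (4,35.5)
edge 0: (0.5,18.5)→(1.5,9)  cross = 0.5·9 − 1.5·18.5 = -23.2500; (r_i+r_j)·cross = 2·-23.2500 = -46.5000
edge 1: (1.5,9)→(10.5,6.5)  cross = 1.5·6.5 − 10.5·9 = -84.7500; (r_i+r_j)·cross = 12·-84.7500 = -1017.0000
edge 2: (10.5,6.5)→(18,20)  cross = 10.5·20 − 18·6.5 = 93.0000; (r_i+r_j)·cross = 28.5·93.0000 = 2650.5000
edge 3: (18,20)→(17.5,35.5)  cross = 18·35.5 − 17.5·20 = 289.0000; (r_i+r_j)·cross = 35.5·289.0000 = 10259.5000
edge 4: (17.5,35.5)→(10.5,39.5)  cross = 17.5·39.5 − 10.5·35.5 = 318.5000; (r_i+r_j)·cross = 28·318.5000 = 8918.0000
edge 5: (10.5,39.5)→(4,35.5)  cross = 10.5·35.5 − 4·39.5 = 214.7500; (r_i+r_j)·cross = 14.5·214.7500 = 3113.8750
edge 6: (4,35.5)→(0.5,18.5)  cross = 4·18.5 − 0.5·35.5 = 56.2500; (r_i+r_j)·cross = 4.5·56.2500 = 253.1250
Σcross = 863.5000 → A = |Σcross|/2 = 431.7500 mm²
Σ(r_i+r_j)·cross = 24131.5000 → first moment M = |Σ|/6 = 4021.9167
R_c = M/A = 4021.9167/431.7500 = 9.3154 mm
θ = 316° = 5.515240 rad
V = θ·R_c·A = 5.515240·9.3154·431.7500 = 22181.837 mm³

Volume = 22181.837 mm³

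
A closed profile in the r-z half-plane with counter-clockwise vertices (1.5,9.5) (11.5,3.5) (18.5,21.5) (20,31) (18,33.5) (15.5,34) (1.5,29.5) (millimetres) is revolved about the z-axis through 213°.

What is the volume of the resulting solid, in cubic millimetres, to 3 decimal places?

Profile (r,z), 7 vertices: (1.5,9.5) (11.5,3.5) (18.5,21.5) (20,31) (18,33.5) (15.5,34) (1.5,29.5)
edge 0: (1.5,9.5)→(11.5,3.5)  cross = 1.5·3.5 − 11.5·9.5 = -104.0000; (r_i+r_j)·cross = 13·-104.0000 = -1352.0000
edge 1: (11.5,3.5)→(18.5,21.5)  cross = 11.5·21.5 − 18.5·3.5 = 182.5000; (r_i+r_j)·cross = 30·182.5000 = 5475.0000
edge 2: (18.5,21.5)→(20,31)  cross = 18.5·31 − 20·21.5 = 143.5000; (r_i+r_j)·cross = 38.5·143.5000 = 5524.7500
edge 3: (20,31)→(18,33.5)  cross = 20·33.5 − 18·31 = 112.0000; (r_i+r_j)·cross = 38·112.0000 = 4256.0000
edge 4: (18,33.5)→(15.5,34)  cross = 18·34 − 15.5·33.5 = 92.7500; (r_i+r_j)·cross = 33.5·92.7500 = 3107.1250
edge 5: (15.5,34)→(1.5,29.5)  cross = 15.5·29.5 − 1.5·34 = 406.2500; (r_i+r_j)·cross = 17·406.2500 = 6906.2500
edge 6: (1.5,29.5)→(1.5,9.5)  cross = 1.5·9.5 − 1.5·29.5 = -30.0000; (r_i+r_j)·cross = 3·-30.0000 = -90.0000
Σcross = 803.0000 → A = |Σcross|/2 = 401.5000 mm²
Σ(r_i+r_j)·cross = 23827.1250 → first moment M = |Σ|/6 = 3971.1875
R_c = M/A = 3971.1875/401.5000 = 9.8909 mm
θ = 213° = 3.717551 rad
V = θ·R_c·A = 3.717551·9.8909·401.5000 = 14763.093 mm³

Volume = 14763.093 mm³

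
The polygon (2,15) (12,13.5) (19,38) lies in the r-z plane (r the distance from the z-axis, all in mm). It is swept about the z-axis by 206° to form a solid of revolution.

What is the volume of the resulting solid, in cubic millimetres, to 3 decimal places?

Volume = 5052.405 mm³

Profile (r,z), 3 vertices: (2,15) (12,13.5) (19,38)
edge 0: (2,15)→(12,13.5)  cross = 2·13.5 − 12·15 = -153.0000; (r_i+r_j)·cross = 14·-153.0000 = -2142.0000
edge 1: (12,13.5)→(19,38)  cross = 12·38 − 19·13.5 = 199.5000; (r_i+r_j)·cross = 31·199.5000 = 6184.5000
edge 2: (19,38)→(2,15)  cross = 19·15 − 2·38 = 209.0000; (r_i+r_j)·cross = 21·209.0000 = 4389.0000
Σcross = 255.5000 → A = |Σcross|/2 = 127.7500 mm²
Σ(r_i+r_j)·cross = 8431.5000 → first moment M = |Σ|/6 = 1405.2500
R_c = M/A = 1405.2500/127.7500 = 11.0000 mm
θ = 206° = 3.595378 rad
V = θ·R_c·A = 3.595378·11.0000·127.7500 = 5052.405 mm³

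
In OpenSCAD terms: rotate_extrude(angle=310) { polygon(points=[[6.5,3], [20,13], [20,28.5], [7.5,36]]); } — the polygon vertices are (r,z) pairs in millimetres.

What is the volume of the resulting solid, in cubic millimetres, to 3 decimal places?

Profile (r,z), 4 vertices: (6.5,3) (20,13) (20,28.5) (7.5,36)
edge 0: (6.5,3)→(20,13)  cross = 6.5·13 − 20·3 = 24.5000; (r_i+r_j)·cross = 26.5·24.5000 = 649.2500
edge 1: (20,13)→(20,28.5)  cross = 20·28.5 − 20·13 = 310.0000; (r_i+r_j)·cross = 40·310.0000 = 12400.0000
edge 2: (20,28.5)→(7.5,36)  cross = 20·36 − 7.5·28.5 = 506.2500; (r_i+r_j)·cross = 27.5·506.2500 = 13921.8750
edge 3: (7.5,36)→(6.5,3)  cross = 7.5·3 − 6.5·36 = -211.5000; (r_i+r_j)·cross = 14·-211.5000 = -2961.0000
Σcross = 629.2500 → A = |Σcross|/2 = 314.6250 mm²
Σ(r_i+r_j)·cross = 24010.1250 → first moment M = |Σ|/6 = 4001.6875
R_c = M/A = 4001.6875/314.6250 = 12.7189 mm
θ = 310° = 5.410521 rad
V = θ·R_c·A = 5.410521·12.7189·314.6250 = 21651.213 mm³

Volume = 21651.213 mm³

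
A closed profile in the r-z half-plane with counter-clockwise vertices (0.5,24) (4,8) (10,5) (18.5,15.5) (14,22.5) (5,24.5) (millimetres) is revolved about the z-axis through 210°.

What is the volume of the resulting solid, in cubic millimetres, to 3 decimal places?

Profile (r,z), 6 vertices: (0.5,24) (4,8) (10,5) (18.5,15.5) (14,22.5) (5,24.5)
edge 0: (0.5,24)→(4,8)  cross = 0.5·8 − 4·24 = -92.0000; (r_i+r_j)·cross = 4.5·-92.0000 = -414.0000
edge 1: (4,8)→(10,5)  cross = 4·5 − 10·8 = -60.0000; (r_i+r_j)·cross = 14·-60.0000 = -840.0000
edge 2: (10,5)→(18.5,15.5)  cross = 10·15.5 − 18.5·5 = 62.5000; (r_i+r_j)·cross = 28.5·62.5000 = 1781.2500
edge 3: (18.5,15.5)→(14,22.5)  cross = 18.5·22.5 − 14·15.5 = 199.2500; (r_i+r_j)·cross = 32.5·199.2500 = 6475.6250
edge 4: (14,22.5)→(5,24.5)  cross = 14·24.5 − 5·22.5 = 230.5000; (r_i+r_j)·cross = 19·230.5000 = 4379.5000
edge 5: (5,24.5)→(0.5,24)  cross = 5·24 − 0.5·24.5 = 107.7500; (r_i+r_j)·cross = 5.5·107.7500 = 592.6250
Σcross = 448.0000 → A = |Σcross|/2 = 224.0000 mm²
Σ(r_i+r_j)·cross = 11975.0000 → first moment M = |Σ|/6 = 1995.8333
R_c = M/A = 1995.8333/224.0000 = 8.9100 mm
θ = 210° = 3.665191 rad
V = θ·R_c·A = 3.665191·8.9100·224.0000 = 7315.111 mm³

Volume = 7315.111 mm³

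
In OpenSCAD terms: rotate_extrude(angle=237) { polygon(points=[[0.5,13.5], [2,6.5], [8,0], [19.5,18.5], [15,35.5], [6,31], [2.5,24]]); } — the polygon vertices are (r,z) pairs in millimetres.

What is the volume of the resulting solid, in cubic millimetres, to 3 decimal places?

Profile (r,z), 7 vertices: (0.5,13.5) (2,6.5) (8,0) (19.5,18.5) (15,35.5) (6,31) (2.5,24)
edge 0: (0.5,13.5)→(2,6.5)  cross = 0.5·6.5 − 2·13.5 = -23.7500; (r_i+r_j)·cross = 2.5·-23.7500 = -59.3750
edge 1: (2,6.5)→(8,0)  cross = 2·0 − 8·6.5 = -52.0000; (r_i+r_j)·cross = 10·-52.0000 = -520.0000
edge 2: (8,0)→(19.5,18.5)  cross = 8·18.5 − 19.5·0 = 148.0000; (r_i+r_j)·cross = 27.5·148.0000 = 4070.0000
edge 3: (19.5,18.5)→(15,35.5)  cross = 19.5·35.5 − 15·18.5 = 414.7500; (r_i+r_j)·cross = 34.5·414.7500 = 14308.8750
edge 4: (15,35.5)→(6,31)  cross = 15·31 − 6·35.5 = 252.0000; (r_i+r_j)·cross = 21·252.0000 = 5292.0000
edge 5: (6,31)→(2.5,24)  cross = 6·24 − 2.5·31 = 66.5000; (r_i+r_j)·cross = 8.5·66.5000 = 565.2500
edge 6: (2.5,24)→(0.5,13.5)  cross = 2.5·13.5 − 0.5·24 = 21.7500; (r_i+r_j)·cross = 3·21.7500 = 65.2500
Σcross = 827.2500 → A = |Σcross|/2 = 413.6250 mm²
Σ(r_i+r_j)·cross = 23722.0000 → first moment M = |Σ|/6 = 3953.6667
R_c = M/A = 3953.6667/413.6250 = 9.5586 mm
θ = 237° = 4.136430 rad
V = θ·R_c·A = 4.136430·9.5586·413.6250 = 16354.067 mm³

Volume = 16354.067 mm³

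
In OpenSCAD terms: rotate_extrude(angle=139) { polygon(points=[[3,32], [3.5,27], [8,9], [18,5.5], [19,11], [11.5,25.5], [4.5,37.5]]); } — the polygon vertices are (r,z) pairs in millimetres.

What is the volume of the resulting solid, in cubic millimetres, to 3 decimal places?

Profile (r,z), 7 vertices: (3,32) (3.5,27) (8,9) (18,5.5) (19,11) (11.5,25.5) (4.5,37.5)
edge 0: (3,32)→(3.5,27)  cross = 3·27 − 3.5·32 = -31.0000; (r_i+r_j)·cross = 6.5·-31.0000 = -201.5000
edge 1: (3.5,27)→(8,9)  cross = 3.5·9 − 8·27 = -184.5000; (r_i+r_j)·cross = 11.5·-184.5000 = -2121.7500
edge 2: (8,9)→(18,5.5)  cross = 8·5.5 − 18·9 = -118.0000; (r_i+r_j)·cross = 26·-118.0000 = -3068.0000
edge 3: (18,5.5)→(19,11)  cross = 18·11 − 19·5.5 = 93.5000; (r_i+r_j)·cross = 37·93.5000 = 3459.5000
edge 4: (19,11)→(11.5,25.5)  cross = 19·25.5 − 11.5·11 = 358.0000; (r_i+r_j)·cross = 30.5·358.0000 = 10919.0000
edge 5: (11.5,25.5)→(4.5,37.5)  cross = 11.5·37.5 − 4.5·25.5 = 316.5000; (r_i+r_j)·cross = 16·316.5000 = 5064.0000
edge 6: (4.5,37.5)→(3,32)  cross = 4.5·32 − 3·37.5 = 31.5000; (r_i+r_j)·cross = 7.5·31.5000 = 236.2500
Σcross = 466.0000 → A = |Σcross|/2 = 233.0000 mm²
Σ(r_i+r_j)·cross = 14287.5000 → first moment M = |Σ|/6 = 2381.2500
R_c = M/A = 2381.2500/233.0000 = 10.2200 mm
θ = 139° = 2.426008 rad
V = θ·R_c·A = 2.426008·10.2200·233.0000 = 5776.931 mm³

Volume = 5776.931 mm³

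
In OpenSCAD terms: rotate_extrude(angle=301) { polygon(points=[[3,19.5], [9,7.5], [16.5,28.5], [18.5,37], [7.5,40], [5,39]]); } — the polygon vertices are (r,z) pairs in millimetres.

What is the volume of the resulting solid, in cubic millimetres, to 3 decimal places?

Volume = 15312.139 mm³

Profile (r,z), 6 vertices: (3,19.5) (9,7.5) (16.5,28.5) (18.5,37) (7.5,40) (5,39)
edge 0: (3,19.5)→(9,7.5)  cross = 3·7.5 − 9·19.5 = -153.0000; (r_i+r_j)·cross = 12·-153.0000 = -1836.0000
edge 1: (9,7.5)→(16.5,28.5)  cross = 9·28.5 − 16.5·7.5 = 132.7500; (r_i+r_j)·cross = 25.5·132.7500 = 3385.1250
edge 2: (16.5,28.5)→(18.5,37)  cross = 16.5·37 − 18.5·28.5 = 83.2500; (r_i+r_j)·cross = 35·83.2500 = 2913.7500
edge 3: (18.5,37)→(7.5,40)  cross = 18.5·40 − 7.5·37 = 462.5000; (r_i+r_j)·cross = 26·462.5000 = 12025.0000
edge 4: (7.5,40)→(5,39)  cross = 7.5·39 − 5·40 = 92.5000; (r_i+r_j)·cross = 12.5·92.5000 = 1156.2500
edge 5: (5,39)→(3,19.5)  cross = 5·19.5 − 3·39 = -19.5000; (r_i+r_j)·cross = 8·-19.5000 = -156.0000
Σcross = 598.5000 → A = |Σcross|/2 = 299.2500 mm²
Σ(r_i+r_j)·cross = 17488.1250 → first moment M = |Σ|/6 = 2914.6875
R_c = M/A = 2914.6875/299.2500 = 9.7400 mm
θ = 301° = 5.253441 rad
V = θ·R_c·A = 5.253441·9.7400·299.2500 = 15312.139 mm³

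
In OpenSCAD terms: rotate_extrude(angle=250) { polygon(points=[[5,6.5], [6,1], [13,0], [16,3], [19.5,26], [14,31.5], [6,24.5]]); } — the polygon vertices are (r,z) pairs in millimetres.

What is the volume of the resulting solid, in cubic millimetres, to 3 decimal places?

Volume = 17268.669 mm³

Profile (r,z), 7 vertices: (5,6.5) (6,1) (13,0) (16,3) (19.5,26) (14,31.5) (6,24.5)
edge 0: (5,6.5)→(6,1)  cross = 5·1 − 6·6.5 = -34.0000; (r_i+r_j)·cross = 11·-34.0000 = -374.0000
edge 1: (6,1)→(13,0)  cross = 6·0 − 13·1 = -13.0000; (r_i+r_j)·cross = 19·-13.0000 = -247.0000
edge 2: (13,0)→(16,3)  cross = 13·3 − 16·0 = 39.0000; (r_i+r_j)·cross = 29·39.0000 = 1131.0000
edge 3: (16,3)→(19.5,26)  cross = 16·26 − 19.5·3 = 357.5000; (r_i+r_j)·cross = 35.5·357.5000 = 12691.2500
edge 4: (19.5,26)→(14,31.5)  cross = 19.5·31.5 − 14·26 = 250.2500; (r_i+r_j)·cross = 33.5·250.2500 = 8383.3750
edge 5: (14,31.5)→(6,24.5)  cross = 14·24.5 − 6·31.5 = 154.0000; (r_i+r_j)·cross = 20·154.0000 = 3080.0000
edge 6: (6,24.5)→(5,6.5)  cross = 6·6.5 − 5·24.5 = -83.5000; (r_i+r_j)·cross = 11·-83.5000 = -918.5000
Σcross = 670.2500 → A = |Σcross|/2 = 335.1250 mm²
Σ(r_i+r_j)·cross = 23746.1250 → first moment M = |Σ|/6 = 3957.6875
R_c = M/A = 3957.6875/335.1250 = 11.8096 mm
θ = 250° = 4.363323 rad
V = θ·R_c·A = 4.363323·11.8096·335.1250 = 17268.669 mm³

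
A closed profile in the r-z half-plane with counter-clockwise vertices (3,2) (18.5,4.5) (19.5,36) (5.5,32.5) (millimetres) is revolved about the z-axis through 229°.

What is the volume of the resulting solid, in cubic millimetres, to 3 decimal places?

Volume = 21067.653 mm³

Profile (r,z), 4 vertices: (3,2) (18.5,4.5) (19.5,36) (5.5,32.5)
edge 0: (3,2)→(18.5,4.5)  cross = 3·4.5 − 18.5·2 = -23.5000; (r_i+r_j)·cross = 21.5·-23.5000 = -505.2500
edge 1: (18.5,4.5)→(19.5,36)  cross = 18.5·36 − 19.5·4.5 = 578.2500; (r_i+r_j)·cross = 38·578.2500 = 21973.5000
edge 2: (19.5,36)→(5.5,32.5)  cross = 19.5·32.5 − 5.5·36 = 435.7500; (r_i+r_j)·cross = 25·435.7500 = 10893.7500
edge 3: (5.5,32.5)→(3,2)  cross = 5.5·2 − 3·32.5 = -86.5000; (r_i+r_j)·cross = 8.5·-86.5000 = -735.2500
Σcross = 904.0000 → A = |Σcross|/2 = 452.0000 mm²
Σ(r_i+r_j)·cross = 31626.7500 → first moment M = |Σ|/6 = 5271.1250
R_c = M/A = 5271.1250/452.0000 = 11.6618 mm
θ = 229° = 3.996804 rad
V = θ·R_c·A = 3.996804·11.6618·452.0000 = 21067.653 mm³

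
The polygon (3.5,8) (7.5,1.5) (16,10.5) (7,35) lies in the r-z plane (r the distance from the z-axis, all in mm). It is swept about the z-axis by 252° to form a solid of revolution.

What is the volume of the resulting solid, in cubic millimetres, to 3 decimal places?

Volume = 8192.161 mm³

Profile (r,z), 4 vertices: (3.5,8) (7.5,1.5) (16,10.5) (7,35)
edge 0: (3.5,8)→(7.5,1.5)  cross = 3.5·1.5 − 7.5·8 = -54.7500; (r_i+r_j)·cross = 11·-54.7500 = -602.2500
edge 1: (7.5,1.5)→(16,10.5)  cross = 7.5·10.5 − 16·1.5 = 54.7500; (r_i+r_j)·cross = 23.5·54.7500 = 1286.6250
edge 2: (16,10.5)→(7,35)  cross = 16·35 − 7·10.5 = 486.5000; (r_i+r_j)·cross = 23·486.5000 = 11189.5000
edge 3: (7,35)→(3.5,8)  cross = 7·8 − 3.5·35 = -66.5000; (r_i+r_j)·cross = 10.5·-66.5000 = -698.2500
Σcross = 420.0000 → A = |Σcross|/2 = 210.0000 mm²
Σ(r_i+r_j)·cross = 11175.6250 → first moment M = |Σ|/6 = 1862.6042
R_c = M/A = 1862.6042/210.0000 = 8.8695 mm
θ = 252° = 4.398230 rad
V = θ·R_c·A = 4.398230·8.8695·210.0000 = 8192.161 mm³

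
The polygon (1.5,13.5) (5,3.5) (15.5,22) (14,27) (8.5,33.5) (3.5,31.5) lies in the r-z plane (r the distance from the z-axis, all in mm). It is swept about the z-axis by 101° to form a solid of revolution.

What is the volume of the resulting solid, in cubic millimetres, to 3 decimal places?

Profile (r,z), 6 vertices: (1.5,13.5) (5,3.5) (15.5,22) (14,27) (8.5,33.5) (3.5,31.5)
edge 0: (1.5,13.5)→(5,3.5)  cross = 1.5·3.5 − 5·13.5 = -62.2500; (r_i+r_j)·cross = 6.5·-62.2500 = -404.6250
edge 1: (5,3.5)→(15.5,22)  cross = 5·22 − 15.5·3.5 = 55.7500; (r_i+r_j)·cross = 20.5·55.7500 = 1142.8750
edge 2: (15.5,22)→(14,27)  cross = 15.5·27 − 14·22 = 110.5000; (r_i+r_j)·cross = 29.5·110.5000 = 3259.7500
edge 3: (14,27)→(8.5,33.5)  cross = 14·33.5 − 8.5·27 = 239.5000; (r_i+r_j)·cross = 22.5·239.5000 = 5388.7500
edge 4: (8.5,33.5)→(3.5,31.5)  cross = 8.5·31.5 − 3.5·33.5 = 150.5000; (r_i+r_j)·cross = 12·150.5000 = 1806.0000
edge 5: (3.5,31.5)→(1.5,13.5)  cross = 3.5·13.5 − 1.5·31.5 = 0.0000; (r_i+r_j)·cross = 5·0.0000 = 0.0000
Σcross = 494.0000 → A = |Σcross|/2 = 247.0000 mm²
Σ(r_i+r_j)·cross = 11192.7500 → first moment M = |Σ|/6 = 1865.4583
R_c = M/A = 1865.4583/247.0000 = 7.5525 mm
θ = 101° = 1.762783 rad
V = θ·R_c·A = 1.762783·7.5525·247.0000 = 3288.397 mm³

Volume = 3288.397 mm³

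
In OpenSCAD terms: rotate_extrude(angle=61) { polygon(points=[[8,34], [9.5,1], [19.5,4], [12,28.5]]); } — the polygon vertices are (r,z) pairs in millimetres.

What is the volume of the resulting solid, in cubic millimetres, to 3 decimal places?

Volume = 2593.867 mm³

Profile (r,z), 4 vertices: (8,34) (9.5,1) (19.5,4) (12,28.5)
edge 0: (8,34)→(9.5,1)  cross = 8·1 − 9.5·34 = -315.0000; (r_i+r_j)·cross = 17.5·-315.0000 = -5512.5000
edge 1: (9.5,1)→(19.5,4)  cross = 9.5·4 − 19.5·1 = 18.5000; (r_i+r_j)·cross = 29·18.5000 = 536.5000
edge 2: (19.5,4)→(12,28.5)  cross = 19.5·28.5 − 12·4 = 507.7500; (r_i+r_j)·cross = 31.5·507.7500 = 15994.1250
edge 3: (12,28.5)→(8,34)  cross = 12·34 − 8·28.5 = 180.0000; (r_i+r_j)·cross = 20·180.0000 = 3600.0000
Σcross = 391.2500 → A = |Σcross|/2 = 195.6250 mm²
Σ(r_i+r_j)·cross = 14618.1250 → first moment M = |Σ|/6 = 2436.3542
R_c = M/A = 2436.3542/195.6250 = 12.4542 mm
θ = 61° = 1.064651 rad
V = θ·R_c·A = 1.064651·12.4542·195.6250 = 2593.867 mm³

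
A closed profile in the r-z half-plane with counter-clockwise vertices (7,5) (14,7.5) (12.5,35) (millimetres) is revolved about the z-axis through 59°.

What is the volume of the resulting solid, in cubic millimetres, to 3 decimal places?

Volume = 1128.321 mm³

Profile (r,z), 3 vertices: (7,5) (14,7.5) (12.5,35)
edge 0: (7,5)→(14,7.5)  cross = 7·7.5 − 14·5 = -17.5000; (r_i+r_j)·cross = 21·-17.5000 = -367.5000
edge 1: (14,7.5)→(12.5,35)  cross = 14·35 − 12.5·7.5 = 396.2500; (r_i+r_j)·cross = 26.5·396.2500 = 10500.6250
edge 2: (12.5,35)→(7,5)  cross = 12.5·5 − 7·35 = -182.5000; (r_i+r_j)·cross = 19.5·-182.5000 = -3558.7500
Σcross = 196.2500 → A = |Σcross|/2 = 98.1250 mm²
Σ(r_i+r_j)·cross = 6574.3750 → first moment M = |Σ|/6 = 1095.7292
R_c = M/A = 1095.7292/98.1250 = 11.1667 mm
θ = 59° = 1.029744 rad
V = θ·R_c·A = 1.029744·11.1667·98.1250 = 1128.321 mm³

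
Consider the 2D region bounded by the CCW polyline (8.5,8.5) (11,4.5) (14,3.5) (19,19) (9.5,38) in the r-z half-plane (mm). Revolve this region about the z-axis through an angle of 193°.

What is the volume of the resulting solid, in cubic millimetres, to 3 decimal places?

Profile (r,z), 5 vertices: (8.5,8.5) (11,4.5) (14,3.5) (19,19) (9.5,38)
edge 0: (8.5,8.5)→(11,4.5)  cross = 8.5·4.5 − 11·8.5 = -55.2500; (r_i+r_j)·cross = 19.5·-55.2500 = -1077.3750
edge 1: (11,4.5)→(14,3.5)  cross = 11·3.5 − 14·4.5 = -24.5000; (r_i+r_j)·cross = 25·-24.5000 = -612.5000
edge 2: (14,3.5)→(19,19)  cross = 14·19 − 19·3.5 = 199.5000; (r_i+r_j)·cross = 33·199.5000 = 6583.5000
edge 3: (19,19)→(9.5,38)  cross = 19·38 − 9.5·19 = 541.5000; (r_i+r_j)·cross = 28.5·541.5000 = 15432.7500
edge 4: (9.5,38)→(8.5,8.5)  cross = 9.5·8.5 − 8.5·38 = -242.2500; (r_i+r_j)·cross = 18·-242.2500 = -4360.5000
Σcross = 419.0000 → A = |Σcross|/2 = 209.5000 mm²
Σ(r_i+r_j)·cross = 15965.8750 → first moment M = |Σ|/6 = 2660.9792
R_c = M/A = 2660.9792/209.5000 = 12.7016 mm
θ = 193° = 3.368485 rad
V = θ·R_c·A = 3.368485·12.7016·209.5000 = 8963.470 mm³

Volume = 8963.470 mm³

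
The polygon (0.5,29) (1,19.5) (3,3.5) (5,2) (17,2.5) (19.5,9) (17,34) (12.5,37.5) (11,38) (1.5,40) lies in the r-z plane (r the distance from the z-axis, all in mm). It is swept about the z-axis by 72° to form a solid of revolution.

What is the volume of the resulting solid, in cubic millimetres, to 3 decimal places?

Volume = 7158.276 mm³

Profile (r,z), 10 vertices: (0.5,29) (1,19.5) (3,3.5) (5,2) (17,2.5) (19.5,9) (17,34) (12.5,37.5) (11,38) (1.5,40)
edge 0: (0.5,29)→(1,19.5)  cross = 0.5·19.5 − 1·29 = -19.2500; (r_i+r_j)·cross = 1.5·-19.2500 = -28.8750
edge 1: (1,19.5)→(3,3.5)  cross = 1·3.5 − 3·19.5 = -55.0000; (r_i+r_j)·cross = 4·-55.0000 = -220.0000
edge 2: (3,3.5)→(5,2)  cross = 3·2 − 5·3.5 = -11.5000; (r_i+r_j)·cross = 8·-11.5000 = -92.0000
edge 3: (5,2)→(17,2.5)  cross = 5·2.5 − 17·2 = -21.5000; (r_i+r_j)·cross = 22·-21.5000 = -473.0000
edge 4: (17,2.5)→(19.5,9)  cross = 17·9 − 19.5·2.5 = 104.2500; (r_i+r_j)·cross = 36.5·104.2500 = 3805.1250
edge 5: (19.5,9)→(17,34)  cross = 19.5·34 − 17·9 = 510.0000; (r_i+r_j)·cross = 36.5·510.0000 = 18615.0000
edge 6: (17,34)→(12.5,37.5)  cross = 17·37.5 − 12.5·34 = 212.5000; (r_i+r_j)·cross = 29.5·212.5000 = 6268.7500
edge 7: (12.5,37.5)→(11,38)  cross = 12.5·38 − 11·37.5 = 62.5000; (r_i+r_j)·cross = 23.5·62.5000 = 1468.7500
edge 8: (11,38)→(1.5,40)  cross = 11·40 − 1.5·38 = 383.0000; (r_i+r_j)·cross = 12.5·383.0000 = 4787.5000
edge 9: (1.5,40)→(0.5,29)  cross = 1.5·29 − 0.5·40 = 23.5000; (r_i+r_j)·cross = 2·23.5000 = 47.0000
Σcross = 1188.5000 → A = |Σcross|/2 = 594.2500 mm²
Σ(r_i+r_j)·cross = 34178.2500 → first moment M = |Σ|/6 = 5696.3750
R_c = M/A = 5696.3750/594.2500 = 9.5858 mm
θ = 72° = 1.256637 rad
V = θ·R_c·A = 1.256637·9.5858·594.2500 = 7158.276 mm³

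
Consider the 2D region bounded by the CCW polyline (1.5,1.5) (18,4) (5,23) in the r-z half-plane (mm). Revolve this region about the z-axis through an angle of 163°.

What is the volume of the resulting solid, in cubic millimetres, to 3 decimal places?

Volume = 4019.351 mm³

Profile (r,z), 3 vertices: (1.5,1.5) (18,4) (5,23)
edge 0: (1.5,1.5)→(18,4)  cross = 1.5·4 − 18·1.5 = -21.0000; (r_i+r_j)·cross = 19.5·-21.0000 = -409.5000
edge 1: (18,4)→(5,23)  cross = 18·23 − 5·4 = 394.0000; (r_i+r_j)·cross = 23·394.0000 = 9062.0000
edge 2: (5,23)→(1.5,1.5)  cross = 5·1.5 − 1.5·23 = -27.0000; (r_i+r_j)·cross = 6.5·-27.0000 = -175.5000
Σcross = 346.0000 → A = |Σcross|/2 = 173.0000 mm²
Σ(r_i+r_j)·cross = 8477.0000 → first moment M = |Σ|/6 = 1412.8333
R_c = M/A = 1412.8333/173.0000 = 8.1667 mm
θ = 163° = 2.844887 rad
V = θ·R_c·A = 2.844887·8.1667·173.0000 = 4019.351 mm³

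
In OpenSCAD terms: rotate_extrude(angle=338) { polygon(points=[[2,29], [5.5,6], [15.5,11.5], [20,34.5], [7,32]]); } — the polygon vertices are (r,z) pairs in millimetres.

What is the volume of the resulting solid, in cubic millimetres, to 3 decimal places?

Profile (r,z), 5 vertices: (2,29) (5.5,6) (15.5,11.5) (20,34.5) (7,32)
edge 0: (2,29)→(5.5,6)  cross = 2·6 − 5.5·29 = -147.5000; (r_i+r_j)·cross = 7.5·-147.5000 = -1106.2500
edge 1: (5.5,6)→(15.5,11.5)  cross = 5.5·11.5 − 15.5·6 = -29.7500; (r_i+r_j)·cross = 21·-29.7500 = -624.7500
edge 2: (15.5,11.5)→(20,34.5)  cross = 15.5·34.5 − 20·11.5 = 304.7500; (r_i+r_j)·cross = 35.5·304.7500 = 10818.6250
edge 3: (20,34.5)→(7,32)  cross = 20·32 − 7·34.5 = 398.5000; (r_i+r_j)·cross = 27·398.5000 = 10759.5000
edge 4: (7,32)→(2,29)  cross = 7·29 − 2·32 = 139.0000; (r_i+r_j)·cross = 9·139.0000 = 1251.0000
Σcross = 665.0000 → A = |Σcross|/2 = 332.5000 mm²
Σ(r_i+r_j)·cross = 21098.1250 → first moment M = |Σ|/6 = 3516.3542
R_c = M/A = 3516.3542/332.5000 = 10.5755 mm
θ = 338° = 5.899213 rad
V = θ·R_c·A = 5.899213·10.5755·332.5000 = 20743.722 mm³

Volume = 20743.722 mm³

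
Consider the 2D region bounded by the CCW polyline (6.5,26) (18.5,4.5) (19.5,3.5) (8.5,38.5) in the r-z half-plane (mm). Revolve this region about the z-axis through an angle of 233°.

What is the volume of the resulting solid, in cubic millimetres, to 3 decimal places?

Profile (r,z), 4 vertices: (6.5,26) (18.5,4.5) (19.5,3.5) (8.5,38.5)
edge 0: (6.5,26)→(18.5,4.5)  cross = 6.5·4.5 − 18.5·26 = -451.7500; (r_i+r_j)·cross = 25·-451.7500 = -11293.7500
edge 1: (18.5,4.5)→(19.5,3.5)  cross = 18.5·3.5 − 19.5·4.5 = -23.0000; (r_i+r_j)·cross = 38·-23.0000 = -874.0000
edge 2: (19.5,3.5)→(8.5,38.5)  cross = 19.5·38.5 − 8.5·3.5 = 721.0000; (r_i+r_j)·cross = 28·721.0000 = 20188.0000
edge 3: (8.5,38.5)→(6.5,26)  cross = 8.5·26 − 6.5·38.5 = -29.2500; (r_i+r_j)·cross = 15·-29.2500 = -438.7500
Σcross = 217.0000 → A = |Σcross|/2 = 108.5000 mm²
Σ(r_i+r_j)·cross = 7581.5000 → first moment M = |Σ|/6 = 1263.5833
R_c = M/A = 1263.5833/108.5000 = 11.6459 mm
θ = 233° = 4.066617 rad
V = θ·R_c·A = 4.066617·11.6459·108.5000 = 5138.510 mm³

Volume = 5138.510 mm³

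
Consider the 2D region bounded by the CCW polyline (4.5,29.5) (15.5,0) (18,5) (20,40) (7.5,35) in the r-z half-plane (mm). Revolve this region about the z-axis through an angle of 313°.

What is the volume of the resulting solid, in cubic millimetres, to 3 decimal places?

Profile (r,z), 5 vertices: (4.5,29.5) (15.5,0) (18,5) (20,40) (7.5,35)
edge 0: (4.5,29.5)→(15.5,0)  cross = 4.5·0 − 15.5·29.5 = -457.2500; (r_i+r_j)·cross = 20·-457.2500 = -9145.0000
edge 1: (15.5,0)→(18,5)  cross = 15.5·5 − 18·0 = 77.5000; (r_i+r_j)·cross = 33.5·77.5000 = 2596.2500
edge 2: (18,5)→(20,40)  cross = 18·40 − 20·5 = 620.0000; (r_i+r_j)·cross = 38·620.0000 = 23560.0000
edge 3: (20,40)→(7.5,35)  cross = 20·35 − 7.5·40 = 400.0000; (r_i+r_j)·cross = 27.5·400.0000 = 11000.0000
edge 4: (7.5,35)→(4.5,29.5)  cross = 7.5·29.5 − 4.5·35 = 63.7500; (r_i+r_j)·cross = 12·63.7500 = 765.0000
Σcross = 704.0000 → A = |Σcross|/2 = 352.0000 mm²
Σ(r_i+r_j)·cross = 28776.2500 → first moment M = |Σ|/6 = 4796.0417
R_c = M/A = 4796.0417/352.0000 = 13.6251 mm
θ = 313° = 5.462881 rad
V = θ·R_c·A = 5.462881·13.6251·352.0000 = 26200.203 mm³

Volume = 26200.203 mm³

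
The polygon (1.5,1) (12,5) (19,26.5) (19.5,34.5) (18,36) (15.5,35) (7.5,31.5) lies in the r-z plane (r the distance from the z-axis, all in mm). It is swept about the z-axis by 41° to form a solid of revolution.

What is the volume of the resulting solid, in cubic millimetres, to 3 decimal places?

Profile (r,z), 7 vertices: (1.5,1) (12,5) (19,26.5) (19.5,34.5) (18,36) (15.5,35) (7.5,31.5)
edge 0: (1.5,1)→(12,5)  cross = 1.5·5 − 12·1 = -4.5000; (r_i+r_j)·cross = 13.5·-4.5000 = -60.7500
edge 1: (12,5)→(19,26.5)  cross = 12·26.5 − 19·5 = 223.0000; (r_i+r_j)·cross = 31·223.0000 = 6913.0000
edge 2: (19,26.5)→(19.5,34.5)  cross = 19·34.5 − 19.5·26.5 = 138.7500; (r_i+r_j)·cross = 38.5·138.7500 = 5341.8750
edge 3: (19.5,34.5)→(18,36)  cross = 19.5·36 − 18·34.5 = 81.0000; (r_i+r_j)·cross = 37.5·81.0000 = 3037.5000
edge 4: (18,36)→(15.5,35)  cross = 18·35 − 15.5·36 = 72.0000; (r_i+r_j)·cross = 33.5·72.0000 = 2412.0000
edge 5: (15.5,35)→(7.5,31.5)  cross = 15.5·31.5 − 7.5·35 = 225.7500; (r_i+r_j)·cross = 23·225.7500 = 5192.2500
edge 6: (7.5,31.5)→(1.5,1)  cross = 7.5·1 − 1.5·31.5 = -39.7500; (r_i+r_j)·cross = 9·-39.7500 = -357.7500
Σcross = 696.2500 → A = |Σcross|/2 = 348.1250 mm²
Σ(r_i+r_j)·cross = 22478.1250 → first moment M = |Σ|/6 = 3746.3542
R_c = M/A = 3746.3542/348.1250 = 10.7615 mm
θ = 41° = 0.715585 rad
V = θ·R_c·A = 0.715585·10.7615·348.1250 = 2680.835 mm³

Volume = 2680.835 mm³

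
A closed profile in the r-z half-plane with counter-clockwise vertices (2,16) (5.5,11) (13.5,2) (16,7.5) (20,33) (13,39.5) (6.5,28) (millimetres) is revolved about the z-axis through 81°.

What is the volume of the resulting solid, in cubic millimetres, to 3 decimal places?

Volume = 6351.299 mm³

Profile (r,z), 7 vertices: (2,16) (5.5,11) (13.5,2) (16,7.5) (20,33) (13,39.5) (6.5,28)
edge 0: (2,16)→(5.5,11)  cross = 2·11 − 5.5·16 = -66.0000; (r_i+r_j)·cross = 7.5·-66.0000 = -495.0000
edge 1: (5.5,11)→(13.5,2)  cross = 5.5·2 − 13.5·11 = -137.5000; (r_i+r_j)·cross = 19·-137.5000 = -2612.5000
edge 2: (13.5,2)→(16,7.5)  cross = 13.5·7.5 − 16·2 = 69.2500; (r_i+r_j)·cross = 29.5·69.2500 = 2042.8750
edge 3: (16,7.5)→(20,33)  cross = 16·33 − 20·7.5 = 378.0000; (r_i+r_j)·cross = 36·378.0000 = 13608.0000
edge 4: (20,33)→(13,39.5)  cross = 20·39.5 − 13·33 = 361.0000; (r_i+r_j)·cross = 33·361.0000 = 11913.0000
edge 5: (13,39.5)→(6.5,28)  cross = 13·28 − 6.5·39.5 = 107.2500; (r_i+r_j)·cross = 19.5·107.2500 = 2091.3750
edge 6: (6.5,28)→(2,16)  cross = 6.5·16 − 2·28 = 48.0000; (r_i+r_j)·cross = 8.5·48.0000 = 408.0000
Σcross = 760.0000 → A = |Σcross|/2 = 380.0000 mm²
Σ(r_i+r_j)·cross = 26955.7500 → first moment M = |Σ|/6 = 4492.6250
R_c = M/A = 4492.6250/380.0000 = 11.8227 mm
θ = 81° = 1.413717 rad
V = θ·R_c·A = 1.413717·11.8227·380.0000 = 6351.299 mm³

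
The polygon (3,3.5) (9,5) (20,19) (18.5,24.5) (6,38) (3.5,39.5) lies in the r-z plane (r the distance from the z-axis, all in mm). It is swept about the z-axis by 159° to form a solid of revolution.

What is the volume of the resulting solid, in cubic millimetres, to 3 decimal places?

Volume = 9764.848 mm³

Profile (r,z), 6 vertices: (3,3.5) (9,5) (20,19) (18.5,24.5) (6,38) (3.5,39.5)
edge 0: (3,3.5)→(9,5)  cross = 3·5 − 9·3.5 = -16.5000; (r_i+r_j)·cross = 12·-16.5000 = -198.0000
edge 1: (9,5)→(20,19)  cross = 9·19 − 20·5 = 71.0000; (r_i+r_j)·cross = 29·71.0000 = 2059.0000
edge 2: (20,19)→(18.5,24.5)  cross = 20·24.5 − 18.5·19 = 138.5000; (r_i+r_j)·cross = 38.5·138.5000 = 5332.2500
edge 3: (18.5,24.5)→(6,38)  cross = 18.5·38 − 6·24.5 = 556.0000; (r_i+r_j)·cross = 24.5·556.0000 = 13622.0000
edge 4: (6,38)→(3.5,39.5)  cross = 6·39.5 − 3.5·38 = 104.0000; (r_i+r_j)·cross = 9.5·104.0000 = 988.0000
edge 5: (3.5,39.5)→(3,3.5)  cross = 3.5·3.5 − 3·39.5 = -106.2500; (r_i+r_j)·cross = 6.5·-106.2500 = -690.6250
Σcross = 746.7500 → A = |Σcross|/2 = 373.3750 mm²
Σ(r_i+r_j)·cross = 21112.6250 → first moment M = |Σ|/6 = 3518.7708
R_c = M/A = 3518.7708/373.3750 = 9.4242 mm
θ = 159° = 2.775074 rad
V = θ·R_c·A = 2.775074·9.4242·373.3750 = 9764.848 mm³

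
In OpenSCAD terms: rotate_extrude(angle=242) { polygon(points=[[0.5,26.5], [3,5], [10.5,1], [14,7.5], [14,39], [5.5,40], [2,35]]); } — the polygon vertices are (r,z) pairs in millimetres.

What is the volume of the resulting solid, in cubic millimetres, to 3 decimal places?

Volume = 14548.084 mm³

Profile (r,z), 7 vertices: (0.5,26.5) (3,5) (10.5,1) (14,7.5) (14,39) (5.5,40) (2,35)
edge 0: (0.5,26.5)→(3,5)  cross = 0.5·5 − 3·26.5 = -77.0000; (r_i+r_j)·cross = 3.5·-77.0000 = -269.5000
edge 1: (3,5)→(10.5,1)  cross = 3·1 − 10.5·5 = -49.5000; (r_i+r_j)·cross = 13.5·-49.5000 = -668.2500
edge 2: (10.5,1)→(14,7.5)  cross = 10.5·7.5 − 14·1 = 64.7500; (r_i+r_j)·cross = 24.5·64.7500 = 1586.3750
edge 3: (14,7.5)→(14,39)  cross = 14·39 − 14·7.5 = 441.0000; (r_i+r_j)·cross = 28·441.0000 = 12348.0000
edge 4: (14,39)→(5.5,40)  cross = 14·40 − 5.5·39 = 345.5000; (r_i+r_j)·cross = 19.5·345.5000 = 6737.2500
edge 5: (5.5,40)→(2,35)  cross = 5.5·35 − 2·40 = 112.5000; (r_i+r_j)·cross = 7.5·112.5000 = 843.7500
edge 6: (2,35)→(0.5,26.5)  cross = 2·26.5 − 0.5·35 = 35.5000; (r_i+r_j)·cross = 2.5·35.5000 = 88.7500
Σcross = 872.7500 → A = |Σcross|/2 = 436.3750 mm²
Σ(r_i+r_j)·cross = 20666.3750 → first moment M = |Σ|/6 = 3444.3958
R_c = M/A = 3444.3958/436.3750 = 7.8932 mm
θ = 242° = 4.223697 rad
V = θ·R_c·A = 4.223697·7.8932·436.3750 = 14548.084 mm³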